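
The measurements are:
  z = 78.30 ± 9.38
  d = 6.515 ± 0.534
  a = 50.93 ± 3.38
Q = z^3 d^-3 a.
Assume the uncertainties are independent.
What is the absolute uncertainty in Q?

38900

Q is a product of powers, so relative uncertainties combine in quadrature:
  (3·δz/z)² = (3×0.120)² = 0.129;  (-3·δd/d)² = (-3×0.0820)² = 0.0605;  (1·δa/a)² = (1×0.0664)² = 0.00440
δQ/Q = √(0.194) = 0.440
Q = 88410, so δQ = 0.440 × 88410 = 38900.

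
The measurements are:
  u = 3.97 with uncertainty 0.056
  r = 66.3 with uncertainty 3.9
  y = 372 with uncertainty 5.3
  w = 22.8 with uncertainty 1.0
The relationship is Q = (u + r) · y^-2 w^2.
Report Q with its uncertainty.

0.264 ± 0.0284

Let h = u + r = 70.3. δh = √(δu² + δr²) = √(0.00314 + 15.2) = 3.90, so δh/h = 0.0555.
Q is then a monomial in h, y, w:
δQ/Q = √((δh/h)² + (-2·δy/y)² + (2·δw/w)²) = √(0.00308 + 0.000812 + 0.00769) = 0.108
Q = 0.264, so δQ = 0.108 × 0.264 = 0.0284.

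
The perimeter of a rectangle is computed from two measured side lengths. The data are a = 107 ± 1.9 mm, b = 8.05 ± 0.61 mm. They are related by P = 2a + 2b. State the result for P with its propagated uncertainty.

Absolute uncertainties add in quadrature for a linear combination:
  (2·δa)² = 14.4;  (2·δb)² = 1.49
δP = √(15.9) = 3.99 mm
P = 230 mm.

230 ± 3.99 mm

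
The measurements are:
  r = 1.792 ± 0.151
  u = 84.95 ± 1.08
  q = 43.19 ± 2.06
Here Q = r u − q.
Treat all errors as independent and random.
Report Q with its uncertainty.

109.0 ± 13.1

Let p = r·u = 152.2. δp/p = √((1·δr/r)² + (1·δu/u)²) = √(0.00710 + 0.000162) = 0.0852, so δp = 13.0.
Q = p − q: δQ = √(δp² + δq²) = √(168 + 4.24) = 13.1
Q = 109.0.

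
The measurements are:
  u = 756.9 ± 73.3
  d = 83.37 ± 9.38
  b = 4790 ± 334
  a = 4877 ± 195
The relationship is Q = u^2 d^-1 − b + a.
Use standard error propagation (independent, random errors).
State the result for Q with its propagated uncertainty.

6959 ± 1590

Let p = u^2·d^-1 = 6872. δp/p = √((2·δu/u)² + (-1·δd/d)²) = √(0.0375 + 0.0127) = 0.224, so δp = 1540.
Q = p − b + a: δQ = √(δp² + δb² + δa²) = √(2.37e+06 + 1.12e+05 + 38000) = 1590
Q = 6959.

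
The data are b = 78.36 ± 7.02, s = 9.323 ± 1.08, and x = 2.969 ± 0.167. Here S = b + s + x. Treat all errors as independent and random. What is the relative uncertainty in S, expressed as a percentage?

Each term contributes (cᵢ δxᵢ)² to (δS)²:
  (δb)² = 49.3;  (δs)² = 1.17;  (δx)² = 0.0279
δS = √(50.5) = 7.10
S = 90.65, so δS/S = 7.10/90.65 = 0.0784.

7.84%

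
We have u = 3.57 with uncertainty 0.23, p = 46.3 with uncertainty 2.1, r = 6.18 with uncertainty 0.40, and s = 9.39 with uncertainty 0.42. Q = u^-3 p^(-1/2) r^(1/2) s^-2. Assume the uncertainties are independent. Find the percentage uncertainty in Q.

21.7%

Since Q is a product/quotient, work with relative uncertainties:
  (-3·δu/u)² = (-3×0.0644)² = 0.0374;  (−½·δp/p)² = (-0.5×0.0454)² = 0.000514;  (½·δr/r)² = (0.5×0.0647)² = 0.00105;  (-2·δs/s)² = (-2×0.0447)² = 0.00800
δQ/Q = √(0.0469) = 0.217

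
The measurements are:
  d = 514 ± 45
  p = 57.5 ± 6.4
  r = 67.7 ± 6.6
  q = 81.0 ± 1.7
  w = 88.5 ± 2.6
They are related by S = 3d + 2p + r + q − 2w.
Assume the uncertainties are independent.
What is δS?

Absolute uncertainties add in quadrature for a linear combination:
  (3·δd)² = 18200;  (2·δp)² = 164;  (δr)² = 43.6;  (δq)² = 2.89;  (2·δw)² = 27.0
δS = √(18500) = 136

136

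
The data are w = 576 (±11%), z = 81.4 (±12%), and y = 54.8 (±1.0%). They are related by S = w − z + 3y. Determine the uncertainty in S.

64.1

Each term contributes (cᵢ δxᵢ)² to (δS)²:
  (δw)² = 4010;  (δz)² = 95.4;  (3·δy)² = 2.70
δS = √(4110) = 64.1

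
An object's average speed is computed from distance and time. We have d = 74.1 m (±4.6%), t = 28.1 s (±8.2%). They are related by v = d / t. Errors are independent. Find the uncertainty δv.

For a monomial v ∝ d, t^-1, fractional errors add in quadrature:
  (1·δd/d)² = (1×0.0460)² = 0.00212;  (-1·δt/t)² = (-1×0.0820)² = 0.00672
δv/v = √(0.00884) = 0.0940
v = 2.64 m/s, so δv = 0.0940 × 2.64 = 0.248 m/s.

0.248 m/s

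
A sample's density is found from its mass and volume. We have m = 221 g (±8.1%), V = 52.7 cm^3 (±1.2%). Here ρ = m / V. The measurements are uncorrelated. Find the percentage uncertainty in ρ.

8.19%

ρ is a product of powers, so relative uncertainties combine in quadrature:
  (1·δm/m)² = (1×0.0810)² = 0.00656;  (-1·δV/V)² = (-1×0.0120)² = 0.000144
δρ/ρ = √(0.00671) = 0.0819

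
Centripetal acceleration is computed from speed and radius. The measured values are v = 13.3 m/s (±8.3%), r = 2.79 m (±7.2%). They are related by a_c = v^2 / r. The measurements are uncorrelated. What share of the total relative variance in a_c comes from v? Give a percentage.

84.2%

(δa_c/a_c)² = (2·δv/v)² + (-1·δr/r)²
  v term: (2×0.0830)² = 0.0276
  r term: (-1×0.0720)² = 0.00518
Total = 0.0327. Share from v = 0.0276/0.0327 = 0.842.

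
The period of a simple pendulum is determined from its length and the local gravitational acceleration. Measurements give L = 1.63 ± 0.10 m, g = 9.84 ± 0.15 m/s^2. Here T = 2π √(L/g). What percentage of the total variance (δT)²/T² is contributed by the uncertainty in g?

5.81%

(δT/T)² = (½·δL/L)² + (−½·δg/g)²
  L term: (0.5×0.0613)² = 0.000941
  g term: (-0.5×0.0152)² = 5.81e-05
Total = 0.000999. Share from g = 5.81e-05/0.000999 = 0.0581.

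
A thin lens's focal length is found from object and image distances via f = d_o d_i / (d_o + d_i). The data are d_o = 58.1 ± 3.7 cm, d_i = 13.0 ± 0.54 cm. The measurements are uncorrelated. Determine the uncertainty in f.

0.381 cm

∂f/∂d_o = (d_i/(d_o+d_i))² = 0.0334;  ∂f/∂d_i = (d_o/(d_o+d_i))² = 0.668
δf = √((∂f/∂d_o · δd_o)² + (∂f/∂d_i · δd_i)²) = √(0.0153 + 0.130) = 0.381 cm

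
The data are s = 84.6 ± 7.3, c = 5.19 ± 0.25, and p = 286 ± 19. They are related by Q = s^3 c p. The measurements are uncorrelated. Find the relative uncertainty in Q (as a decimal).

0.272

Relative error in a monomial: (δQ/Q)² = Σ (nᵢ · δxᵢ/xᵢ)².
  (3·δs/s)² = (3×0.0863)² = 0.0670;  (1·δc/c)² = (1×0.0482)² = 0.00232;  (1·δp/p)² = (1×0.0664)² = 0.00441
δQ/Q = √(0.0737) = 0.272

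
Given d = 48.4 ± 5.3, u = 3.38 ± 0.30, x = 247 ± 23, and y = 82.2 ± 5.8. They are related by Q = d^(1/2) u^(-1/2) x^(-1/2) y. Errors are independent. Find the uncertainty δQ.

Q is a product of powers, so relative uncertainties combine in quadrature:
  (½·δd/d)² = (0.5×0.110)² = 0.00300;  (−½·δu/u)² = (-0.5×0.0888)² = 0.00197;  (−½·δx/x)² = (-0.5×0.0931)² = 0.00217;  (1·δy/y)² = (1×0.0706)² = 0.00498
δQ/Q = √(0.0121) = 0.110
Q = 19.8, so δQ = 0.110 × 19.8 = 2.18.

2.18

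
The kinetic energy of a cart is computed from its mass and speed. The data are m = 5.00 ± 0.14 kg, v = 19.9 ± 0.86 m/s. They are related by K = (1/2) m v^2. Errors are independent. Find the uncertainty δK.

89.9 J

Relative error in a monomial: (δK/K)² = Σ (nᵢ · δxᵢ/xᵢ)².
  (1·δm/m)² = (1×0.0280)² = 0.000784;  (2·δv/v)² = (2×0.0432)² = 0.00747
δK/K = √(0.00825) = 0.0909
K = 990 J, so δK = 0.0909 × 990 = 89.9 J.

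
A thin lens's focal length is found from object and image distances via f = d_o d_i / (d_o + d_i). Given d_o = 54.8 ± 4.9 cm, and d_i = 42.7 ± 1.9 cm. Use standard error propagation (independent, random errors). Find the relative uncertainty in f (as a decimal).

0.0465

∂f/∂d_o = (d_i/(d_o+d_i))² = 0.192;  ∂f/∂d_i = (d_o/(d_o+d_i))² = 0.316
δf = √((∂f/∂d_o · δd_o)² + (∂f/∂d_i · δd_i)²) = √(0.883 + 0.360) = 1.12 cm
f = 24.0 cm, so δf/f = 1.12/24.0 = 0.0465.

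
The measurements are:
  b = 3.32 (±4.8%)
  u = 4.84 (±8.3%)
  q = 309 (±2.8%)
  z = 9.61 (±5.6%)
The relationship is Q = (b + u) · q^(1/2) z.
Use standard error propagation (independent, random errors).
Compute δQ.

Let w = b + u = 8.16. δw = √(δb² + δu²) = √(0.0254 + 0.161) = 0.432, so δw/w = 0.0530.
Q is then a monomial in w, q, z:
δQ/Q = √((δw/w)² + (½·δq/q)² + (1·δz/z)²) = √(0.00281 + 0.000196 + 0.00314) = 0.0783
Q = 1380, so δQ = 0.0783 × 1380 = 108.

108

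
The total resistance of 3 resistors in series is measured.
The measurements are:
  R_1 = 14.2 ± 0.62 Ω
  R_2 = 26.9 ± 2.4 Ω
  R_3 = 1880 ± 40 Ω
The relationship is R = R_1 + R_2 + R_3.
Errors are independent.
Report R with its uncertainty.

1920 ± 40.1 Ω

R is a linear combination, so absolute uncertainties add in quadrature:
  (δR_1)² = 0.384;  (δR_2)² = 5.76;  (δR_3)² = 1600
δR = √(1610) = 40.1 Ω
R = 1920 Ω.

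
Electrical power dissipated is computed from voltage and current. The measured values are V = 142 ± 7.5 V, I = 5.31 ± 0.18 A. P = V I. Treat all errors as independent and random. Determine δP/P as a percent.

6.28%

Each factor contributes (exponent × relative error)² to (δP/P)²:
  (1·δV/V)² = (1×0.0528)² = 0.00279;  (1·δI/I)² = (1×0.0339)² = 0.00115
δP/P = √(0.00394) = 0.0628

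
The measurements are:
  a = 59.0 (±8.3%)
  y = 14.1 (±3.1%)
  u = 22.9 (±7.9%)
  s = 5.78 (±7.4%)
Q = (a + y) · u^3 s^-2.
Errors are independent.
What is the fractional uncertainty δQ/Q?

Let w = a + y = 73.1. δw = √(δa² + δy²) = √(24.0 + 0.191) = 4.92, so δw/w = 0.0673.
Q is then a monomial in w, u, s:
δQ/Q = √((δw/w)² + (3·δu/u)² + (-2·δs/s)²) = √(0.00452 + 0.0562 + 0.0219) = 0.287

0.287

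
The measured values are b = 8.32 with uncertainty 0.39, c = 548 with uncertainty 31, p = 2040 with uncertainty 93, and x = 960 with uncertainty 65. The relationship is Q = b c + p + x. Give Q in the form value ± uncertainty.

Let w = b·c = 4560. δw/w = √((1·δb/b)² + (1·δc/c)²) = √(0.00220 + 0.00320) = 0.0735, so δw = 335.
Q = w + p + x: δQ = √(δw² + δp² + δx²) = √(1.12e+05 + 8650 + 4220) = 354
Q = 7560.

7560 ± 354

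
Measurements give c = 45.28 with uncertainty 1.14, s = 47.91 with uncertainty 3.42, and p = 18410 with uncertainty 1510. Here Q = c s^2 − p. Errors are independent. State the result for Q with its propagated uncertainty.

85520 ± 15100

Let w = c·s^2 = 103900. δw/w = √((1·δc/c)² + (2·δs/s)²) = √(0.000634 + 0.0204) = 0.145, so δw = 15100.
Q = w − p: δQ = √(δw² + δp²) = √(2.27e+08 + 2.28e+06) = 15100
Q = 85520.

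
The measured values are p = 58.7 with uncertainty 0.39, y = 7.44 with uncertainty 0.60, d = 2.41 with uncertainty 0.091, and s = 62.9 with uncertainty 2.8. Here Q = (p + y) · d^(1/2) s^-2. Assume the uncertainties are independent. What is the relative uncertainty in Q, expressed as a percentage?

Let u = p + y = 66.1. δu = √(δp² + δy²) = √(0.152 + 0.360) = 0.716, so δu/u = 0.0108.
Q is then a monomial in u, d, s:
δQ/Q = √((δu/u)² + (½·δd/d)² + (-2·δs/s)²) = √(0.000117 + 0.000356 + 0.00793) = 0.0917

9.17%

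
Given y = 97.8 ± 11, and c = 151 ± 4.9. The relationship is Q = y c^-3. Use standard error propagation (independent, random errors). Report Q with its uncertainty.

For a monomial Q ∝ y, c^-3, fractional errors add in quadrature:
  (1·δy/y)² = (1×0.112)² = 0.0127;  (-3·δc/c)² = (-3×0.0325)² = 0.00948
δQ/Q = √(0.0221) = 0.149
Q = 2.84e-05, so δQ = 0.149 × 2.84e-05 = 4.23e-06.

(2.84 ± 0.423) × 10^-5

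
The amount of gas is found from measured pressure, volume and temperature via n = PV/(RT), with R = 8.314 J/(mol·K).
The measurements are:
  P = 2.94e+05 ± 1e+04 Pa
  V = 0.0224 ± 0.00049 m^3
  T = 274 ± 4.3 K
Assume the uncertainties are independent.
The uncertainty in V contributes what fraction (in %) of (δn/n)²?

25.4%

(δn/n)² = (1·δP/P)² + (1·δV/V)² + (-1·δT/T)²
  P term: (1×0.0340)² = 0.00116
  V term: (1×0.0219)² = 0.000479
  T term: (-1×0.0157)² = 0.000246
Total = 0.00188. Share from V = 0.000479/0.00188 = 0.254.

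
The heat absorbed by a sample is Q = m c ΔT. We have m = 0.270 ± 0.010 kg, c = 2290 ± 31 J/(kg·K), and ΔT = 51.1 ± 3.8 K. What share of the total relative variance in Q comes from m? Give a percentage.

19.4%

(δQ/Q)² = (1·δm/m)² + (1·δc/c)² + (1·δΔT/ΔT)²
  m term: (1×0.0370)² = 0.00137
  c term: (1×0.0135)² = 0.000183
  ΔT term: (1×0.0744)² = 0.00553
Total = 0.00708. Share from m = 0.00137/0.00708 = 0.194.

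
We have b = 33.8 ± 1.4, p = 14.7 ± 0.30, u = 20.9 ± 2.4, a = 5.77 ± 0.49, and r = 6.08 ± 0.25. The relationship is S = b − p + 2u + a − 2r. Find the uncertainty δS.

Absolute uncertainties add in quadrature for a linear combination:
  (δb)² = 1.96;  (δp)² = 0.0900;  (2·δu)² = 23.0;  (δa)² = 0.240;  (2·δr)² = 0.250
δS = √(25.6) = 5.06

5.06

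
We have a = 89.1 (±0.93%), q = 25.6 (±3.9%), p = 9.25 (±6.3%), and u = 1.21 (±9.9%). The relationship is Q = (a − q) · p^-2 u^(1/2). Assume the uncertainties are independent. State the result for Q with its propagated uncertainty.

0.816 ± 0.112

Let w = a − q = 63.5. δw = √(δa² + δq²) = √(0.687 + 0.997) = 1.30, so δw/w = 0.0204.
Q is then a monomial in w, p, u:
δQ/Q = √((δw/w)² + (-2·δp/p)² + (½·δu/u)²) = √(0.000417 + 0.0159 + 0.00245) = 0.137
Q = 0.816, so δQ = 0.137 × 0.816 = 0.112.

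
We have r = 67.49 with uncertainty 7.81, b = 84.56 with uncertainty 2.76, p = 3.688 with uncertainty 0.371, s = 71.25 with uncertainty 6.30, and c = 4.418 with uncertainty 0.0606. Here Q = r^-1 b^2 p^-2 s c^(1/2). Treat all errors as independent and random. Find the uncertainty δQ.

For a monomial Q ∝ r^-1, b^2, p^-2, s, c^(1/2), fractional errors add in quadrature:
  (-1·δr/r)² = (-1×0.116)² = 0.0134;  (2·δb/b)² = (2×0.0326)² = 0.00426;  (-2·δp/p)² = (-2×0.101)² = 0.0405;  (1·δs/s)² = (1×0.0884)² = 0.00782;  (½·δc/c)² = (0.5×0.0137)² = 4.7e-05
δQ/Q = √(0.0660) = 0.257
Q = 1167, so δQ = 0.257 × 1167 = 300.

300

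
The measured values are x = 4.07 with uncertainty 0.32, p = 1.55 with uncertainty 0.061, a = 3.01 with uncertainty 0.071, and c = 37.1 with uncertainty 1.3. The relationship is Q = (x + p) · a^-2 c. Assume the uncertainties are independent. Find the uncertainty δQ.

Let u = x + p = 5.62. δu = √(δx² + δp²) = √(0.102 + 0.00372) = 0.326, so δu/u = 0.0580.
Q is then a monomial in u, a, c:
δQ/Q = √((δu/u)² + (-2·δa/a)² + (1·δc/c)²) = √(0.00336 + 0.00223 + 0.00123) = 0.0825
Q = 23.0, so δQ = 0.0825 × 23.0 = 1.90.

1.90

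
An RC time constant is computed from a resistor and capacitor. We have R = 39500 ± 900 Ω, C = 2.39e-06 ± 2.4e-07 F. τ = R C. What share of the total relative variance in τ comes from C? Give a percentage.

95.1%

(δτ/τ)² = (1·δR/R)² + (1·δC/C)²
  R term: (1×0.0228)² = 0.000519
  C term: (1×0.100)² = 0.0101
Total = 0.0106. Share from C = 0.0101/0.0106 = 0.951.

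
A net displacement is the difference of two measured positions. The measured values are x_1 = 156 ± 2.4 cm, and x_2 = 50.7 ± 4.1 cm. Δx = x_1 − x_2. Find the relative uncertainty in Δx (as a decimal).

0.0451

For a sum/difference, combine absolute errors in quadrature:
  (δx_1)² = 5.76;  (δx_2)² = 16.8
δΔx = √(22.6) = 4.75 cm
Δx = 105 cm, so δΔx/Δx = 4.75/105 = 0.0451.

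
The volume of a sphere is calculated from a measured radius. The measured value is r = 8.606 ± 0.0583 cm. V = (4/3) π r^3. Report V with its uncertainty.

V is a product of powers, so relative uncertainties combine in quadrature:
  (3·δr/r)² = (3×0.00677)² = 0.000413
δV/V = √(0.000413) = 0.0203
V = 2670 cm^3, so δV = 0.0203 × 2670 = 54.3 cm^3.

2670 ± 54.3 cm^3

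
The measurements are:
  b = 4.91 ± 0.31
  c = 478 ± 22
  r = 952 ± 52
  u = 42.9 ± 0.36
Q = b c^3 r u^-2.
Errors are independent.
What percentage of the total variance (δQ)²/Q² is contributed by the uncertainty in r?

(δQ/Q)² = (1·δb/b)² + (3·δc/c)² + (1·δr/r)² + (-2·δu/u)²
  b term: (1×0.0631)² = 0.00399
  c term: (3×0.0460)² = 0.0191
  r term: (1×0.0546)² = 0.00298
  u term: (-2×0.00839)² = 0.000282
Total = 0.0263. Share from r = 0.00298/0.0263 = 0.113.

11.3%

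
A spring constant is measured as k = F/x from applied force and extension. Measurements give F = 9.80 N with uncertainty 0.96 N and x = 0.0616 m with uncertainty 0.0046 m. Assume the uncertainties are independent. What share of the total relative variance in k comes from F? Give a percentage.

63.2%

(δk/k)² = (1·δF/F)² + (-1·δx/x)²
  F term: (1×0.0980)² = 0.00960
  x term: (-1×0.0747)² = 0.00558
Total = 0.0152. Share from F = 0.00960/0.0152 = 0.632.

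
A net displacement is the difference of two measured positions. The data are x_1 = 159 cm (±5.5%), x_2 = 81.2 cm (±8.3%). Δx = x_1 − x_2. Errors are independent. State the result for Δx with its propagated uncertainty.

Absolute uncertainties add in quadrature for a linear combination:
  (δx_1)² = 76.5;  (δx_2)² = 45.4
δΔx = √(122) = 11.0 cm
Δx = 77.8 cm.

77.8 ± 11.0 cm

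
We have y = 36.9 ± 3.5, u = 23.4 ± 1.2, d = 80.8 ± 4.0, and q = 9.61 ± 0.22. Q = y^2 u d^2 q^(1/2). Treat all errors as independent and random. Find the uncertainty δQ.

1.42e+08

Each factor contributes (exponent × relative error)² to (δQ/Q)²:
  (2·δy/y)² = (2×0.0949)² = 0.0360;  (1·δu/u)² = (1×0.0513)² = 0.00263;  (2·δd/d)² = (2×0.0495)² = 0.00980;  (½·δq/q)² = (0.5×0.0229)² = 0.000131
δQ/Q = √(0.0486) = 0.220
Q = 6.45e+08, so δQ = 0.220 × 6.45e+08 = 1.42e+08.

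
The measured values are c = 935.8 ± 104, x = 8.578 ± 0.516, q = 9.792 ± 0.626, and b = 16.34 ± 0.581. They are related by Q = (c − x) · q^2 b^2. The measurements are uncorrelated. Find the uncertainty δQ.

Let u = c − x = 927.2. δu = √(δc² + δx²) = √(10800 + 0.266) = 104, so δu/u = 0.112.
Q is then a monomial in u, q, b:
δQ/Q = √((δu/u)² + (2·δq/q)² + (2·δb/b)²) = √(0.0126 + 0.0163 + 0.00506) = 0.184
Q = 2.374e+07, so δQ = 0.184 × 2.374e+07 = 4.38e+06.

4.38e+06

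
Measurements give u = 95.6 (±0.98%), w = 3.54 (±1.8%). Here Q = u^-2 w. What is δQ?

Q is a product of powers, so relative uncertainties combine in quadrature:
  (-2·δu/u)² = (-2×0.00980)² = 0.000384;  (1·δw/w)² = (1×0.0180)² = 0.000324
δQ/Q = √(0.000708) = 0.0266
Q = 0.000387, so δQ = 0.0266 × 0.000387 = 1.03e-05.

1.03e-05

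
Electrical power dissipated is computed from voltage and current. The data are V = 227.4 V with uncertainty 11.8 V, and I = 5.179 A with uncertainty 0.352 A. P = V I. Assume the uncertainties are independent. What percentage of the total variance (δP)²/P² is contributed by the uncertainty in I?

63.2%

(δP/P)² = (1·δV/V)² + (1·δI/I)²
  V term: (1×0.0519)² = 0.00269
  I term: (1×0.0680)² = 0.00462
Total = 0.00731. Share from I = 0.00462/0.00731 = 0.632.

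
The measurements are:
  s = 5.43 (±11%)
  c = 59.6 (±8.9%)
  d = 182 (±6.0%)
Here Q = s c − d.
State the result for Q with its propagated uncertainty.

142 ± 47.1

Let p = s·c = 324. δp/p = √((1·δs/s)² + (1·δc/c)²) = √(0.0121 + 0.00792) = 0.141, so δp = 45.8.
Q = p − d: δQ = √(δp² + δd²) = √(2100 + 119) = 47.1
Q = 142.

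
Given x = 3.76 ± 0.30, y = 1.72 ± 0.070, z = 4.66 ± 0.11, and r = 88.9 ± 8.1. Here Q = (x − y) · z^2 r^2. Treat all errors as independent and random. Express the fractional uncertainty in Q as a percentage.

Let u = x − y = 2.04. δu = √(δx² + δy²) = √(0.0900 + 0.00490) = 0.308, so δu/u = 0.151.
Q is then a monomial in u, z, r:
δQ/Q = √((δu/u)² + (2·δz/z)² + (2·δr/r)²) = √(0.0228 + 0.00223 + 0.0332) = 0.241

24.1%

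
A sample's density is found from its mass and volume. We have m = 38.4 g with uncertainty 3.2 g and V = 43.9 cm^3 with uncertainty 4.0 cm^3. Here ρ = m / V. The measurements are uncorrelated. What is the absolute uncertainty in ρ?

Products/powers → add relative errors in quadrature, weighted by exponent:
  (1·δm/m)² = (1×0.0833)² = 0.00694;  (-1·δV/V)² = (-1×0.0911)² = 0.00830
δρ/ρ = √(0.0152) = 0.123
ρ = 0.875 g/cm^3, so δρ = 0.123 × 0.875 = 0.108 g/cm^3.

0.108 g/cm^3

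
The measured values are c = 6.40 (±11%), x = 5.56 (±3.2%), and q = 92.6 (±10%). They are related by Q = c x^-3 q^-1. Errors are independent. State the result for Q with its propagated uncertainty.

(4.02 ± 0.712) × 10^-4

Each factor contributes (exponent × relative error)² to (δQ/Q)²:
  (1·δc/c)² = (1×0.110)² = 0.0121;  (-3·δx/x)² = (-3×0.0320)² = 0.00922;  (-1·δq/q)² = (-1×0.100)² = 0.0100
δQ/Q = √(0.0313) = 0.177
Q = 0.000402, so δQ = 0.177 × 0.000402 = 7.12e-05.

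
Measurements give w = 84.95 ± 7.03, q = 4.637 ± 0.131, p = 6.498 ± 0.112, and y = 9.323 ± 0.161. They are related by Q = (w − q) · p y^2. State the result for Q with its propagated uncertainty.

45360 ± 4340

Let u = w − q = 80.31. δu = √(δw² + δq²) = √(49.4 + 0.0172) = 7.03, so δu/u = 0.0875.
Q is then a monomial in u, p, y:
δQ/Q = √((δu/u)² + (1·δp/p)² + (2·δy/y)²) = √(0.00766 + 0.000297 + 0.00119) = 0.0957
Q = 45360, so δQ = 0.0957 × 45360 = 4340.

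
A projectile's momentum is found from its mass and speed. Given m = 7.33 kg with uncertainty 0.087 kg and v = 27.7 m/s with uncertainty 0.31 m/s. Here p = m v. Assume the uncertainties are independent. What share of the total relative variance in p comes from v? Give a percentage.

(δp/p)² = (1·δm/m)² + (1·δv/v)²
  m term: (1×0.0119)² = 0.000141
  v term: (1×0.0112)² = 0.000125
Total = 0.000266. Share from v = 0.000125/0.000266 = 0.471.

47.1%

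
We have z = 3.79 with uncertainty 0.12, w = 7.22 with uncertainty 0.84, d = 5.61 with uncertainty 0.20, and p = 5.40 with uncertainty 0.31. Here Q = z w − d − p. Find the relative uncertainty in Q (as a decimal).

0.203

Let h = z·w = 27.4. δh/h = √((1·δz/z)² + (1·δw/w)²) = √(0.00100 + 0.0135) = 0.121, so δh = 3.30.
Q = h − d − p: δQ = √(δh² + δd² + δp²) = √(10.9 + 0.0400 + 0.0961) = 3.32
Q = 16.4, so δQ/Q = 3.32/16.4 = 0.203.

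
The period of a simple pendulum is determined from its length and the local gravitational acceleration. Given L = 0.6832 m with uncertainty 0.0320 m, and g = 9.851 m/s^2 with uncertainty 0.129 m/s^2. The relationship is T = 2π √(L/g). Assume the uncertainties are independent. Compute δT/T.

Products/powers → add relative errors in quadrature, weighted by exponent:
  (½·δL/L)² = (0.5×0.0468)² = 0.000548;  (−½·δg/g)² = (-0.5×0.0131)² = 4.29e-05
δT/T = √(0.000591) = 0.0243

0.0243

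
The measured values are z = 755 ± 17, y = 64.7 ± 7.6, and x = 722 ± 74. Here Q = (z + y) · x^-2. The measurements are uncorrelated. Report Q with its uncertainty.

Let u = z + y = 820. δu = √(δz² + δy²) = √(289 + 57.8) = 18.6, so δu/u = 0.0227.
Q is then a monomial in u, x:
δQ/Q = √((δu/u)² + (-2·δx/x)²) = √(0.000516 + 0.0420) = 0.206
Q = 0.00157, so δQ = 0.206 × 0.00157 = 0.000324.

0.00157 ± 0.000324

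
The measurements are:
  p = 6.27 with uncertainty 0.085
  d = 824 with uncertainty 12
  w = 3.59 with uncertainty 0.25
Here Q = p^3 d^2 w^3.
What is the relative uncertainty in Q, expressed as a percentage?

21.5%

Products/powers → add relative errors in quadrature, weighted by exponent:
  (3·δp/p)² = (3×0.0136)² = 0.00165;  (2·δd/d)² = (2×0.0146)² = 0.000848;  (3·δw/w)² = (3×0.0696)² = 0.0436
δQ/Q = √(0.0461) = 0.215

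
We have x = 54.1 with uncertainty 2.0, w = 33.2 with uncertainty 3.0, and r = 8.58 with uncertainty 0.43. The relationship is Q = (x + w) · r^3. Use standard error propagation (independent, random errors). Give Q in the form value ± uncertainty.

Let u = x + w = 87.3. δu = √(δx² + δw²) = √(4.00 + 9.00) = 3.61, so δu/u = 0.0413.
Q is then a monomial in u, r:
δQ/Q = √((δu/u)² + (3·δr/r)²) = √(0.00171 + 0.0226) = 0.156
Q = 55100, so δQ = 0.156 × 55100 = 8600.

55100 ± 8600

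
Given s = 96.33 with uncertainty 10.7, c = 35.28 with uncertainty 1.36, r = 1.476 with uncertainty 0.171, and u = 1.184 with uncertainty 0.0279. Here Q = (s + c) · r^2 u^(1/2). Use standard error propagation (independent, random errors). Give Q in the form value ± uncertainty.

Let w = s + c = 131.6. δw = √(δs² + δc²) = √(114 + 1.85) = 10.8, so δw/w = 0.0820.
Q is then a monomial in w, r, u:
δQ/Q = √((δw/w)² + (2·δr/r)² + (½·δu/u)²) = √(0.00672 + 0.0537 + 0.000139) = 0.246
Q = 312.0, so δQ = 0.246 × 312.0 = 76.8.

312.0 ± 76.8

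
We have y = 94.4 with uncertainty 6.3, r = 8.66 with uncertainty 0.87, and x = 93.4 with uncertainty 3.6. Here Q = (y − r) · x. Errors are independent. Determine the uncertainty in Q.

669

Let u = y − r = 85.7. δu = √(δy² + δr²) = √(39.7 + 0.757) = 6.36, so δu/u = 0.0742.
Q is then a monomial in u, x:
δQ/Q = √((δu/u)² + (1·δx/x)²) = √(0.00550 + 0.00149) = 0.0836
Q = 8010, so δQ = 0.0836 × 8010 = 669.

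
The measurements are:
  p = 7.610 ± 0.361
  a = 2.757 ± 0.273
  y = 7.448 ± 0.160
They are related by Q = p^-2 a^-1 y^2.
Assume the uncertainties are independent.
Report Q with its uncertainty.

Since Q is a product/quotient, work with relative uncertainties:
  (-2·δp/p)² = (-2×0.0474)² = 0.00900;  (-1·δa/a)² = (-1×0.0990)² = 0.00981;  (2·δy/y)² = (2×0.0215)² = 0.00185
δQ/Q = √(0.0207) = 0.144
Q = 0.3474, so δQ = 0.144 × 0.3474 = 0.0499.

0.3474 ± 0.0499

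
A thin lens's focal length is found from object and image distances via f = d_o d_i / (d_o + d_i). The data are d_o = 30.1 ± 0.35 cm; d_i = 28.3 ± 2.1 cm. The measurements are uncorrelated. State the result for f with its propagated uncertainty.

∂f/∂d_o = (d_i/(d_o+d_i))² = 0.235;  ∂f/∂d_i = (d_o/(d_o+d_i))² = 0.266
δf = √((∂f/∂d_o · δd_o)² + (∂f/∂d_i · δd_i)²) = √(0.00676 + 0.311) = 0.564 cm
f = 14.6 cm.

14.6 ± 0.564 cm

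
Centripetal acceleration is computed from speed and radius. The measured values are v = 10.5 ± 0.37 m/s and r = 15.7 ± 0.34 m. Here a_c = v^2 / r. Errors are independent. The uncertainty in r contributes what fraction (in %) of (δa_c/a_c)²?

(δa_c/a_c)² = (2·δv/v)² + (-1·δr/r)²
  v term: (2×0.0352)² = 0.00497
  r term: (-1×0.0217)² = 0.000469
Total = 0.00544. Share from r = 0.000469/0.00544 = 0.0863.

8.63%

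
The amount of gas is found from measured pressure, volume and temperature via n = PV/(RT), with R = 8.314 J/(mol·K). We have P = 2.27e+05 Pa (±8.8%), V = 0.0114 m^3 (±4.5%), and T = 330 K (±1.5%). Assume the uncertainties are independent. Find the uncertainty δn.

n is a product of powers, so relative uncertainties combine in quadrature:
  (1·δP/P)² = (1×0.0880)² = 0.00774;  (1·δV/V)² = (1×0.0450)² = 0.00202;  (-1·δT/T)² = (-1×0.0150)² = 0.000225
δn/n = √(0.00999) = 0.1000
n = 0.943 mol, so δn = 0.1000 × 0.943 = 0.0943 mol.

0.0943 mol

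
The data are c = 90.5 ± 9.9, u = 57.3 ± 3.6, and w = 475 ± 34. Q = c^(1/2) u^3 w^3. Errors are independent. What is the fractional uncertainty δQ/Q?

0.291

Each factor contributes (exponent × relative error)² to (δQ/Q)²:
  (½·δc/c)² = (0.5×0.109)² = 0.00299;  (3·δu/u)² = (3×0.0628)² = 0.0355;  (3·δw/w)² = (3×0.0716)² = 0.0461
δQ/Q = √(0.0846) = 0.291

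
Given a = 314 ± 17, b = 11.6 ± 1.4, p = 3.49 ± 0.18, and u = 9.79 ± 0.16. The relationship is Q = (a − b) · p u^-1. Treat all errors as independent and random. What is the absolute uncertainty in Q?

Let w = a − b = 302. δw = √(δa² + δb²) = √(289 + 1.96) = 17.1, so δw/w = 0.0564.
Q is then a monomial in w, p, u:
δQ/Q = √((δw/w)² + (1·δp/p)² + (-1·δu/u)²) = √(0.00318 + 0.00266 + 0.000267) = 0.0782
Q = 108, so δQ = 0.0782 × 108 = 8.43.

8.43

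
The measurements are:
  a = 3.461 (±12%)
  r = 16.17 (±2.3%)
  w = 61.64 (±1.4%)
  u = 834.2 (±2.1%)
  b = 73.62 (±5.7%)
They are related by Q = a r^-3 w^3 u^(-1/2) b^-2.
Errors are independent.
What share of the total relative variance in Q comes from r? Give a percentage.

(δQ/Q)² = (1·δa/a)² + (-3·δr/r)² + (3·δw/w)² + (−½·δu/u)² + (-2·δb/b)²
  a term: (1×0.120)² = 0.0144
  r term: (-3×0.0230)² = 0.00476
  w term: (3×0.0140)² = 0.00176
  u term: (-0.5×0.0210)² = 0.000110
  b term: (-2×0.0570)² = 0.0130
Total = 0.0340. Share from r = 0.00476/0.0340 = 0.140.

14.0%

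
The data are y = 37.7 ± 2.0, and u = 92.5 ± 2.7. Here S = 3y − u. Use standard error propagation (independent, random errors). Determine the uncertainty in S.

Each term contributes (cᵢ δxᵢ)² to (δS)²:
  (3·δy)² = 36.0;  (δu)² = 7.29
δS = √(43.3) = 6.58

6.58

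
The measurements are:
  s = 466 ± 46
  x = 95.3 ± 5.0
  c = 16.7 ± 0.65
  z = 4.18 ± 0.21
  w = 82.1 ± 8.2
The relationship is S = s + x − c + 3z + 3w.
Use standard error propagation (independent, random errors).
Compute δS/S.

Each term contributes (cᵢ δxᵢ)² to (δS)²:
  (δs)² = 2120;  (δx)² = 25.0;  (δc)² = 0.423;  (3·δz)² = 0.397;  (3·δw)² = 605
δS = √(2750) = 52.4
S = 803, so δS/S = 52.4/803 = 0.0652.

0.0652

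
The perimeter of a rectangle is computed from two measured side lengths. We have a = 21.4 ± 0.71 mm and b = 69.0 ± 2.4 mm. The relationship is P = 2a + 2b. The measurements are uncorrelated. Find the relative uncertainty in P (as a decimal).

Sums and differences: (δP)² = Σ (cᵢ δxᵢ)².
  (2·δa)² = 2.02;  (2·δb)² = 23.0
δP = √(25.1) = 5.01 mm
P = 181 mm, so δP/P = 5.01/181 = 0.0277.

0.0277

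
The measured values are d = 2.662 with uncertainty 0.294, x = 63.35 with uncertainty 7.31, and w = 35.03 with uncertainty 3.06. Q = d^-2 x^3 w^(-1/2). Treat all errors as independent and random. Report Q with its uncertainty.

6062 ± 2500

Relative error in a monomial: (δQ/Q)² = Σ (nᵢ · δxᵢ/xᵢ)².
  (-2·δd/d)² = (-2×0.110)² = 0.0488;  (3·δx/x)² = (3×0.115)² = 0.120;  (−½·δw/w)² = (-0.5×0.0874)² = 0.00191
δQ/Q = √(0.171) = 0.413
Q = 6062, so δQ = 0.413 × 6062 = 2500.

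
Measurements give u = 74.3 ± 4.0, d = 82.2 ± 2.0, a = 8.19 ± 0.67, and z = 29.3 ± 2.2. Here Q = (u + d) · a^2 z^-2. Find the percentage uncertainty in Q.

22.4%

Let w = u + d = 156. δw = √(δu² + δd²) = √(16.0 + 4.00) = 4.47, so δw/w = 0.0286.
Q is then a monomial in w, a, z:
δQ/Q = √((δw/w)² + (2·δa/a)² + (-2·δz/z)²) = √(0.000817 + 0.0268 + 0.0226) = 0.224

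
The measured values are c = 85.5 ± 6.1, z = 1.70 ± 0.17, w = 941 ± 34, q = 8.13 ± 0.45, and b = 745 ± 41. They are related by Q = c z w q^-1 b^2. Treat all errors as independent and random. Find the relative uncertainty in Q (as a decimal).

Q is a product of powers, so relative uncertainties combine in quadrature:
  (1·δc/c)² = (1×0.0713)² = 0.00509;  (1·δz/z)² = (1×0.100)² = 0.0100;  (1·δw/w)² = (1×0.0361)² = 0.00131;  (-1·δq/q)² = (-1×0.0554)² = 0.00306;  (2·δb/b)² = (2×0.0550)² = 0.0121
δQ/Q = √(0.0316) = 0.178

0.178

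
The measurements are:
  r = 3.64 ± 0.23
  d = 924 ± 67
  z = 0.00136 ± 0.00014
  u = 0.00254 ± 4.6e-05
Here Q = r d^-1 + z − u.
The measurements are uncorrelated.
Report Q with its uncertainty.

0.00276 ± 0.000407

Let p = r·d^-1 = 0.00394. δp/p = √((1·δr/r)² + (-1·δd/d)²) = √(0.00399 + 0.00526) = 0.0962, so δp = 0.000379.
Q = p + z − u: δQ = √(δp² + δz² + δu²) = √(1.44e-07 + 1.96e-08 + 2.12e-09) = 0.000407
Q = 0.00276.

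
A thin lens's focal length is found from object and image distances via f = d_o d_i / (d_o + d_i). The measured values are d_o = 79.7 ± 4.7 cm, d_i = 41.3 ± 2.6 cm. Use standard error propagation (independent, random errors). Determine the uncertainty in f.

∂f/∂d_o = (d_i/(d_o+d_i))² = 0.117;  ∂f/∂d_i = (d_o/(d_o+d_i))² = 0.434
δf = √((∂f/∂d_o · δd_o)² + (∂f/∂d_i · δd_i)²) = √(0.300 + 1.27) = 1.25 cm

1.25 cm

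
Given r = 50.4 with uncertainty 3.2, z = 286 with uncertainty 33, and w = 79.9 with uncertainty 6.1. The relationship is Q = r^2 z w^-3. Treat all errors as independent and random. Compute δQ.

0.408

For a monomial Q ∝ r^2, z, w^-3, fractional errors add in quadrature:
  (2·δr/r)² = (2×0.0635)² = 0.0161;  (1·δz/z)² = (1×0.115)² = 0.0133;  (-3·δw/w)² = (-3×0.0763)² = 0.0525
δQ/Q = √(0.0819) = 0.286
Q = 1.42, so δQ = 0.286 × 1.42 = 0.408.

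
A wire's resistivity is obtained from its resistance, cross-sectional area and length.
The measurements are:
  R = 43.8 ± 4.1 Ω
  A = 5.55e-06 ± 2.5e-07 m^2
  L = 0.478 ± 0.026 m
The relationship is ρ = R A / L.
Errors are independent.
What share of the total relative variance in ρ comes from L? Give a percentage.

(δρ/ρ)² = (1·δR/R)² + (1·δA/A)² + (-1·δL/L)²
  R term: (1×0.0936)² = 0.00876
  A term: (1×0.0450)² = 0.00203
  L term: (-1×0.0544)² = 0.00296
Total = 0.0138. Share from L = 0.00296/0.0138 = 0.215.

21.5%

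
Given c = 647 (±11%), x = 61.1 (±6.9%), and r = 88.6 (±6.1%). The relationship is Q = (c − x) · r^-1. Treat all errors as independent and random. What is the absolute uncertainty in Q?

0.900

Let u = c − x = 586. δu = √(δc² + δx²) = √(5070 + 17.8) = 71.3, so δu/u = 0.122.
Q is then a monomial in u, r:
δQ/Q = √((δu/u)² + (-1·δr/r)²) = √(0.0148 + 0.00372) = 0.136
Q = 6.61, so δQ = 0.136 × 6.61 = 0.900.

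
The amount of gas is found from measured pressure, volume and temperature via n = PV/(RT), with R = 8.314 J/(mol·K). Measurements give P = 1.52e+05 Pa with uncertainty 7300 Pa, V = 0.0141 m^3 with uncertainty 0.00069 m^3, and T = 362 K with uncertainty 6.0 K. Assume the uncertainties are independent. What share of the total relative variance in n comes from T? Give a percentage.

(δn/n)² = (1·δP/P)² + (1·δV/V)² + (-1·δT/T)²
  P term: (1×0.0480)² = 0.00231
  V term: (1×0.0489)² = 0.00239
  T term: (-1×0.0166)² = 0.000275
Total = 0.00498. Share from T = 0.000275/0.00498 = 0.0552.

5.52%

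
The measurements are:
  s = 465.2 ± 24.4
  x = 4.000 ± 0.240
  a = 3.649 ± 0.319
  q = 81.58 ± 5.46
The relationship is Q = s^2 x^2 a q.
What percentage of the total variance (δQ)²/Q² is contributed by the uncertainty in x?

(δQ/Q)² = (2·δs/s)² + (2·δx/x)² + (1·δa/a)² + (1·δq/q)²
  s term: (2×0.0525)² = 0.0110
  x term: (2×0.0600)² = 0.0144
  a term: (1×0.0874)² = 0.00764
  q term: (1×0.0669)² = 0.00448
Total = 0.0375. Share from x = 0.0144/0.0375 = 0.384.

38.4%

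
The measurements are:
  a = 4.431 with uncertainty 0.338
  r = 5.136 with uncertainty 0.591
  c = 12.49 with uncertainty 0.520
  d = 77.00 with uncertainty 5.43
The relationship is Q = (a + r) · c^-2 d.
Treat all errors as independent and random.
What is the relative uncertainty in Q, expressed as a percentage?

Let u = a + r = 9.567. δu = √(δa² + δr²) = √(0.114 + 0.349) = 0.681, so δu/u = 0.0712.
Q is then a monomial in u, c, d:
δQ/Q = √((δu/u)² + (-2·δc/c)² + (1·δd/d)²) = √(0.00506 + 0.00693 + 0.00497) = 0.130

13.0%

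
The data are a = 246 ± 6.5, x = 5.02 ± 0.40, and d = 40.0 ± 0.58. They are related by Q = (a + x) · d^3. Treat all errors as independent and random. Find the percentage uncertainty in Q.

5.06%

Let u = a + x = 251. δu = √(δa² + δx²) = √(42.2 + 0.160) = 6.51, so δu/u = 0.0259.
Q is then a monomial in u, d:
δQ/Q = √((δu/u)² + (3·δd/d)²) = √(0.000673 + 0.00189) = 0.0506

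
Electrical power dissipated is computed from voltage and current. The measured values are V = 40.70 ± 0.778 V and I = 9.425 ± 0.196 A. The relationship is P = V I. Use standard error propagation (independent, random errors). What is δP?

10.8 W

For a monomial P ∝ V, I, fractional errors add in quadrature:
  (1·δV/V)² = (1×0.0191)² = 0.000365;  (1·δI/I)² = (1×0.0208)² = 0.000432
δP/P = √(0.000798) = 0.0282
P = 383.6 W, so δP = 0.0282 × 383.6 = 10.8 W.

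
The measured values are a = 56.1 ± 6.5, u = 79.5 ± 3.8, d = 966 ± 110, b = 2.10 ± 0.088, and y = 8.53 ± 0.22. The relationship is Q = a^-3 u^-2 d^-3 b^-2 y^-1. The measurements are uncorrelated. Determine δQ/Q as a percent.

Since Q is a product/quotient, work with relative uncertainties:
  (-3·δa/a)² = (-3×0.116)² = 0.121;  (-2·δu/u)² = (-2×0.0478)² = 0.00914;  (-3·δd/d)² = (-3×0.114)² = 0.117;  (-2·δb/b)² = (-2×0.0419)² = 0.00702;  (-1·δy/y)² = (-1×0.0258)² = 0.000665
δQ/Q = √(0.254) = 0.504

50.4%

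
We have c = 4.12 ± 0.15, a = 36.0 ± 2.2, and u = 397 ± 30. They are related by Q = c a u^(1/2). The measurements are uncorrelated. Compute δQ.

Since Q is a product/quotient, work with relative uncertainties:
  (1·δc/c)² = (1×0.0364)² = 0.00133;  (1·δa/a)² = (1×0.0611)² = 0.00373;  (½·δu/u)² = (0.5×0.0756)² = 0.00143
δQ/Q = √(0.00649) = 0.0805
Q = 2960, so δQ = 0.0805 × 2960 = 238.

238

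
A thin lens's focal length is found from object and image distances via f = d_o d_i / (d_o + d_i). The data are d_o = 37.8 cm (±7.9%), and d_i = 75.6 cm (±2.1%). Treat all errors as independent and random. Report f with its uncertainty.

25.2 ± 1.34 cm

∂f/∂d_o = (d_i/(d_o+d_i))² = 0.444;  ∂f/∂d_i = (d_o/(d_o+d_i))² = 0.111
δf = √((∂f/∂d_o · δd_o)² + (∂f/∂d_i · δd_i)²) = √(1.76 + 0.0311) = 1.34 cm
f = 25.2 cm.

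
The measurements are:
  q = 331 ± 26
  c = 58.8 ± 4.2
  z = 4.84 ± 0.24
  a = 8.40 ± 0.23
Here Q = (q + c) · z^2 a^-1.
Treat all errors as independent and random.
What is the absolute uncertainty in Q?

Let u = q + c = 390. δu = √(δq² + δc²) = √(676 + 17.6) = 26.3, so δu/u = 0.0676.
Q is then a monomial in u, z, a:
δQ/Q = √((δu/u)² + (2·δz/z)² + (-1·δa/a)²) = √(0.00457 + 0.00984 + 0.000750) = 0.123
Q = 1090, so δQ = 0.123 × 1090 = 134.

134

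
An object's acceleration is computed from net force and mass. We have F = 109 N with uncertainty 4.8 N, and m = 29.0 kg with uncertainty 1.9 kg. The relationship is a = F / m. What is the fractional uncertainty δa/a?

Since a is a product/quotient, work with relative uncertainties:
  (1·δF/F)² = (1×0.0440)² = 0.00194;  (-1·δm/m)² = (-1×0.0655)² = 0.00429
δa/a = √(0.00623) = 0.0789

0.0789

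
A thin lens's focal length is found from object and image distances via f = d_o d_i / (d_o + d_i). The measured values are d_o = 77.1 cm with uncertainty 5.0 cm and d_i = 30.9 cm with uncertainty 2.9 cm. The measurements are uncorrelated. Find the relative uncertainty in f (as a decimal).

∂f/∂d_o = (d_i/(d_o+d_i))² = 0.0819;  ∂f/∂d_i = (d_o/(d_o+d_i))² = 0.510
δf = √((∂f/∂d_o · δd_o)² + (∂f/∂d_i · δd_i)²) = √(0.168 + 2.18) = 1.53 cm
f = 22.1 cm, so δf/f = 1.53/22.1 = 0.0695.

0.0695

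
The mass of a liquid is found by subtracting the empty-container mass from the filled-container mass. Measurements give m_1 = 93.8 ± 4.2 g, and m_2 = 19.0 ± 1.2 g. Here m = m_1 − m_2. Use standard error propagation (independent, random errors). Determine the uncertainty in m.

4.37 g

Each term contributes (cᵢ δxᵢ)² to (δm)²:
  (δm_1)² = 17.6;  (δm_2)² = 1.44
δm = √(19.1) = 4.37 g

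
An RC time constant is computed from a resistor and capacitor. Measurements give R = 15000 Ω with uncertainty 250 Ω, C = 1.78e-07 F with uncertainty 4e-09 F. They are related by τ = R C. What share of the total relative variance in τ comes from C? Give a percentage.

(δτ/τ)² = (1·δR/R)² + (1·δC/C)²
  R term: (1×0.0167)² = 0.000278
  C term: (1×0.0225)² = 0.000505
Total = 0.000783. Share from C = 0.000505/0.000783 = 0.645.

64.5%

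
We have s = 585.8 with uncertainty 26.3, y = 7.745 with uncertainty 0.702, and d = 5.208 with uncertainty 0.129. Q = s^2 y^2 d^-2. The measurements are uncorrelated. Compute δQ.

Q is a product of powers, so relative uncertainties combine in quadrature:
  (2·δs/s)² = (2×0.0449)² = 0.00806;  (2·δy/y)² = (2×0.0906)² = 0.0329;  (-2·δd/d)² = (-2×0.0248)² = 0.00245
δQ/Q = √(0.0434) = 0.208
Q = 758900, so δQ = 0.208 × 758900 = 1.58e+05.

1.58e+05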